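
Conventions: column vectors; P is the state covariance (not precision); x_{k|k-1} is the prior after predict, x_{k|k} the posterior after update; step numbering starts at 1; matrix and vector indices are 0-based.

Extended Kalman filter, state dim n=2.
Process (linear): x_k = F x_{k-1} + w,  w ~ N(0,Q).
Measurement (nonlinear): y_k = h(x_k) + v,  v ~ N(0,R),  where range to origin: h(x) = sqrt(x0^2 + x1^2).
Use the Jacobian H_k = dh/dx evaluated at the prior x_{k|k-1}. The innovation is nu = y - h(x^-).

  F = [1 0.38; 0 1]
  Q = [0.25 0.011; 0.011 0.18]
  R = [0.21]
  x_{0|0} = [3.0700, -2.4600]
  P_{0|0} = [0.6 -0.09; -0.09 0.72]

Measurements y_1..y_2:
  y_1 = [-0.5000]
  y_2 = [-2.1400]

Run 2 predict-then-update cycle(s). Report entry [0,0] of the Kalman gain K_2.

step 1: x^-=[2.1352, -2.4600]  P^-=[0.8856 0.1946; 0.1946 0.9000]  H_jac=[0.6555 -0.7552]  S=[0.9111]  K=[0.4758; -0.6060]  nu=[-3.7574]  x^+=[0.3474, -0.1831]  P^+=[0.6793 0.4573; 0.4573 0.5654]
step 2: x^-=[0.2778, -0.1831]  P^-=[1.3585 0.6832; 0.6832 0.7454]  H_jac=[0.8350 -0.5503]  S=[0.7550]  K=[1.0044; 0.2122]  nu=[-2.4727]  x^+=[-2.2058, -0.7078]  P^+=[0.5968 0.5222; 0.5222 0.7114]

K[0,0] = 1.0044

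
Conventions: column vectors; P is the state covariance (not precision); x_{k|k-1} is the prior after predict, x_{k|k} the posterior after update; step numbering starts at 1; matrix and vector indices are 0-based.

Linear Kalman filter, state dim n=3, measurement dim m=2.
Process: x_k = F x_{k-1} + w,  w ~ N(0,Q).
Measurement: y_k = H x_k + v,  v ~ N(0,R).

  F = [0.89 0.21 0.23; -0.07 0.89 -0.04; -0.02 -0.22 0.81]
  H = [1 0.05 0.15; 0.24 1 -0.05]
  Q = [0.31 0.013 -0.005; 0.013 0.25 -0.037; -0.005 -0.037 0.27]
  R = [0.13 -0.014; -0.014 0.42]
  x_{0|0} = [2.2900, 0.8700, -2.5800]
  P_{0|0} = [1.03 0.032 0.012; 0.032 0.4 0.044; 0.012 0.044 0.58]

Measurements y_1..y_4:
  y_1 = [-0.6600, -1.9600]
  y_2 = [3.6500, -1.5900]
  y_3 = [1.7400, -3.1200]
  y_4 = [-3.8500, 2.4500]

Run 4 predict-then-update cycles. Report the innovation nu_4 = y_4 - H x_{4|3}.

innov = [-5.0503, 4.5432]

step 1: x^-=[1.6274, 0.7172, -2.3270]  P^-=[1.1953 0.0511 0.0737; 0.0511 0.5658 -0.1013; 0.0737 -0.1013 0.6545]  S=[1.3672 0.3320; 0.3320 1.0892]  K=[0.8745 0.0404; -0.0897 0.5627; 0.1598 -0.1555]  nu=[-1.9742, -3.1841]  x^+=[-0.2275, -0.8975, -2.1472]  P^+=[0.1247 -0.0286 -0.0675; -0.0286 0.2434 -0.0209; -0.0675 -0.0209 0.6098]
step 2: x^-=[-0.8848, -0.6970, -1.5372]  P^-=[0.4114 0.0223 0.0500; 0.0223 0.4491 -0.1156; 0.0500 -0.1156 0.6913]  S=[0.5736 0.1068; 0.1068 0.9155]  K=[0.7239 0.0450; -0.0468 0.5081; 0.2924 -0.1851]  nu=[4.8003, -0.7575]  x^+=[2.5560, -1.3067, 0.0064]  P^+=[0.1020 -0.0183 -0.0508; -0.0183 0.2165 -0.0385; -0.0508 -0.0385 0.6225]
step 3: x^-=[2.0019, -1.3422, 0.2415]  P^-=[0.4019 0.0223 0.0618; 0.0223 0.4277 -0.1246; 0.0618 -0.1246 0.7041]  S=[0.5677 0.1019; 0.1019 0.8943]  K=[0.7177 0.0476; -0.0451 0.4964; 0.3195 -0.1985]  nu=[-0.2310, -2.2462]  x^+=[1.7292, -2.4467, 0.6137]  P^+=[0.1005 -0.0165 -0.0470; -0.0165 0.2108 -0.0454; -0.0470 -0.0454 0.6238]
step 4: x^-=[1.1664, -2.3231, 1.0008]  P^-=[0.4021 0.0211 0.0639; 0.0211 0.4235 -0.1288; 0.0639 -0.1288 0.7071]  S=[0.5684 0.0998; 0.0998 0.8899]  K=[0.7177 0.0480; -0.0464 0.4940; 0.3234 -0.2035]  nu=[-5.0503, 4.5432]  x^+=[-2.2400, 0.1558, -1.5573]  P^+=[0.1004 -0.0163 -0.0463; -0.0163 0.2097 -0.0477; -0.0463 -0.0477 0.6239]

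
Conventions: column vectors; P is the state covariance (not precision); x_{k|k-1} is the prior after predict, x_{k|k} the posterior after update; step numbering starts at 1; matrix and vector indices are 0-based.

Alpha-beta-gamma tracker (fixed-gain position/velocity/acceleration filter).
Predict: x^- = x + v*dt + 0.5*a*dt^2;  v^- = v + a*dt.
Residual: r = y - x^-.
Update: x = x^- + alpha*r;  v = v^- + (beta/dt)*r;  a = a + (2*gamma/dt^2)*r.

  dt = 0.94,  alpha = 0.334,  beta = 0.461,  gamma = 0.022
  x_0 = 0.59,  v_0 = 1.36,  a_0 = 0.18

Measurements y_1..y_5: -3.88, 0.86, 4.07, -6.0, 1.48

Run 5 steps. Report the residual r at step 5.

resid = 3.5935

step 1: x_pred=1.9479  r=-5.8279  x^+=0.0014  v^+=-1.3290  a^+=-0.1102
step 2: x_pred=-1.2965  r=2.1565  x^+=-0.5762  v^+=-0.3749  a^+=-0.0028
step 3: x_pred=-0.9299  r=4.9999  x^+=0.7400  v^+=2.0745  a^+=0.2462
step 4: x_pred=2.7988  r=-8.7988  x^+=-0.1400  v^+=-2.0093  a^+=-0.1920
step 5: x_pred=-2.1135  r=3.5935  x^+=-0.9133  v^+=-0.4274  a^+=-0.0130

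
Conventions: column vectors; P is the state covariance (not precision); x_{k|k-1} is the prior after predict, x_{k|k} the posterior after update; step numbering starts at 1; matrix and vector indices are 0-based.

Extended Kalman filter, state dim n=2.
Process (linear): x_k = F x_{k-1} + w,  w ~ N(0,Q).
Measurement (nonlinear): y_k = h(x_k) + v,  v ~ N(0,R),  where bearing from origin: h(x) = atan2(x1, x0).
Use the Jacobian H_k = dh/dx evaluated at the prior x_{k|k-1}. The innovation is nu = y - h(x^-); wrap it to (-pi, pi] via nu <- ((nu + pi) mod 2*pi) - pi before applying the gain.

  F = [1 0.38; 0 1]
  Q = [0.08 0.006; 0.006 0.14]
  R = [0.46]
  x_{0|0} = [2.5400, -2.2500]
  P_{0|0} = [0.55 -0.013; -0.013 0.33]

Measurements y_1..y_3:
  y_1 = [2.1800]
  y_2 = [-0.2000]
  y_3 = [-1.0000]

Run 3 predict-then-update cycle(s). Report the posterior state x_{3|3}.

step 1: x^-=[1.6850, -2.2500]  P^-=[0.6678 0.1184; 0.1184 0.4700]  H_jac=[0.2847 0.2132]  S=[0.5499]  K=[0.3917; 0.2436]  nu=[3.1080]  x^+=[2.9024, -1.4930]  P^+=[0.5834 0.0659; 0.0659 0.4374]
step 2: x^-=[2.3351, -1.4930]  P^-=[0.7767 0.2381; 0.2381 0.5774]  H_jac=[0.1944 0.3040]  S=[0.5708]  K=[0.3913; 0.3886]  nu=[0.3689]  x^+=[2.4794, -1.3497]  P^+=[0.6893 0.1514; 0.1514 0.4912]
step 3: x^-=[1.9665, -1.3497]  P^-=[0.9552 0.3440; 0.3440 0.6312]  H_jac=[0.2372 0.3457]  S=[0.6456]  K=[0.5352; 0.4644]  nu=[-0.3985]  x^+=[1.7532, -1.5347]  P^+=[0.7703 0.1835; 0.1835 0.4920]

x_post = [1.7532, -1.5347]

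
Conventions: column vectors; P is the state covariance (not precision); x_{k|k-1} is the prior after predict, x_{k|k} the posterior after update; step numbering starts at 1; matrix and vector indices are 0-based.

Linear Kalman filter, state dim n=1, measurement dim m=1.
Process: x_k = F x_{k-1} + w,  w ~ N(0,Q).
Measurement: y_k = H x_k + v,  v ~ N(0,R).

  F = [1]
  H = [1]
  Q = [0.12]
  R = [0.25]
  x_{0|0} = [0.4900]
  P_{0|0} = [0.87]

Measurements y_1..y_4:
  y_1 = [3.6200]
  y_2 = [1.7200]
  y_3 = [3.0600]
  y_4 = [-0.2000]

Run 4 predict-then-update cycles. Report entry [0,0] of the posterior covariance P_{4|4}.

P_post[0,0] = 0.1244

step 1: x^-=[0.4900]  P^-=[0.9900]  S=[1.2400]  K=[0.7984]  nu=[3.1300]  x^+=[2.9890]  P^+=[0.1996]
step 2: x^-=[2.9890]  P^-=[0.3196]  S=[0.5696]  K=[0.5611]  nu=[-1.2690]  x^+=[2.2770]  P^+=[0.1403]
step 3: x^-=[2.2770]  P^-=[0.2603]  S=[0.5103]  K=[0.5101]  nu=[0.7830]  x^+=[2.6764]  P^+=[0.1275]
step 4: x^-=[2.6764]  P^-=[0.2475]  S=[0.4975]  K=[0.4975]  nu=[-2.8764]  x^+=[1.2454]  P^+=[0.1244]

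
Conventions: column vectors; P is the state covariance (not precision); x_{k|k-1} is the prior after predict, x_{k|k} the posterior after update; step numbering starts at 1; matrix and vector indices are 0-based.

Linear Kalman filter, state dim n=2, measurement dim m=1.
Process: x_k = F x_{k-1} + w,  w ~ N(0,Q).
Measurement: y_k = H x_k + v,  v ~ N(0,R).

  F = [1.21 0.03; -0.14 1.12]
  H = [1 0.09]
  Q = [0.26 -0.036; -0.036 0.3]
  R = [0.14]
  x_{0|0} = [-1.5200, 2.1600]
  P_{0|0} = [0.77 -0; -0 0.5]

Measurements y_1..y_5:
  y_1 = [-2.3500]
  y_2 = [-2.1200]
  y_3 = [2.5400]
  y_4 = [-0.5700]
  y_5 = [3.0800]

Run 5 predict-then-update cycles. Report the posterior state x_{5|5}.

x_post = [1.8280, 5.3647]

step 1: x^-=[-1.7744, 2.6320]  P^-=[1.3878 -0.1496; -0.1496 0.9423]  S=[1.5085]  K=[0.9111; -0.0430]  nu=[-0.8125]  x^+=[-2.5146, 2.6669]  P^+=[0.1357 -0.0906; -0.0906 0.9395]
step 2: x^-=[-2.9627, 3.3390]  P^-=[0.4529 -0.1498; -0.1498 1.5096]  S=[0.5782]  K=[0.7600; -0.0241]  nu=[0.5422]  x^+=[-2.5506, 3.3259]  P^+=[0.1189 -0.1392; -0.1392 1.5092]
step 3: x^-=[-2.9865, 4.0821]  P^-=[0.4254 -0.1935; -0.1935 2.2392]  S=[0.5487]  K=[0.7435; 0.0146]  nu=[5.1591]  x^+=[0.8495, 4.1576]  P^+=[0.1220 -0.1995; -0.1995 2.2391]
step 4: x^-=[1.1526, 4.5376]  P^-=[0.4262 -0.2509; -0.2509 3.1736]  S=[0.5468]  K=[0.7382; 0.0635]  nu=[-2.1310]  x^+=[-0.4206, 4.4023]  P^+=[0.1282 -0.2765; -0.2765 3.1714]
step 5: x^-=[-0.3768, 4.9895]  P^-=[0.4305 -0.3248; -0.3248 4.3675]  S=[0.5475]  K=[0.7330; 0.1248]  nu=[3.0078]  x^+=[1.8280, 5.3647]  P^+=[0.1364 -0.3748; -0.3748 4.3589]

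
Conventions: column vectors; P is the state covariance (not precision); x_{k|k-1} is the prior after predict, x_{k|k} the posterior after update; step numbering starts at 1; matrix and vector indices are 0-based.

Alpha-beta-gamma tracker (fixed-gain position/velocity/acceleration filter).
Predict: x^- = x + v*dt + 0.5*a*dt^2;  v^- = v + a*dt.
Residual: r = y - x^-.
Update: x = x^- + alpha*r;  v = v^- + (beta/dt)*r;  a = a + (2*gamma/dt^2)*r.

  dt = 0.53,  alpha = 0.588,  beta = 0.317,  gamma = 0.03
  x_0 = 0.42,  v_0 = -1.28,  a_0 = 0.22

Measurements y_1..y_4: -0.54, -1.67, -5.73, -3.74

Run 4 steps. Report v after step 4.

step 1: x_pred=-0.2275  r=-0.3125  x^+=-0.4113  v^+=-1.3503  a^+=0.1533
step 2: x_pred=-1.1054  r=-0.5646  x^+=-1.4374  v^+=-1.6068  a^+=0.0327
step 3: x_pred=-2.2844  r=-3.4456  x^+=-4.3104  v^+=-3.6503  a^+=-0.7033
step 4: x_pred=-6.3439  r=2.6039  x^+=-4.8128  v^+=-2.4657  a^+=-0.1471

v_post = -2.4657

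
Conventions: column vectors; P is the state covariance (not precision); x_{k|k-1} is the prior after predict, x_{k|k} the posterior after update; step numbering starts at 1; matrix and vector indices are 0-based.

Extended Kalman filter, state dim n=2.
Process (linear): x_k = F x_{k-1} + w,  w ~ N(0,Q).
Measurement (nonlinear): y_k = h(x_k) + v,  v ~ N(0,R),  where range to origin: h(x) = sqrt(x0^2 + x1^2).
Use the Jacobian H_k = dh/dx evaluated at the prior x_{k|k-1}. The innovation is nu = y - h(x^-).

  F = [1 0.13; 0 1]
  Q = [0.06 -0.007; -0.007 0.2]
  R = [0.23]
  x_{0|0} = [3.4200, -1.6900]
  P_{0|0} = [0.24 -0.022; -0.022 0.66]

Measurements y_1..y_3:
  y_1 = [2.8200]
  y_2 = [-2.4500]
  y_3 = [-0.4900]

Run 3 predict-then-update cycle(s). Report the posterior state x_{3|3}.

x_post = [-0.1530, -0.6087]

step 1: x^-=[3.2003, -1.6900]  P^-=[0.3054 0.0568; 0.0568 0.8600]  H_jac=[0.8843 -0.4670]  S=[0.6095]  K=[0.3996; -0.5765]  nu=[-0.7991]  x^+=[2.8809, -1.2293]  P^+=[0.2081 0.1972; 0.1972 0.6574]
step 2: x^-=[2.7211, -1.2293]  P^-=[0.3305 0.2757; 0.2757 0.8574]  H_jac=[0.9113 -0.4117]  S=[0.4429]  K=[0.4237; -0.2297]  nu=[-5.4359]  x^+=[0.4178, 0.0196]  P^+=[0.2510 0.3188; 0.3188 0.8341]
step 3: x^-=[0.4204, 0.0196]  P^-=[0.4079 0.4202; 0.4202 1.0341]  H_jac=[0.9989 0.0466]  S=[0.6784]  K=[0.6295; 0.6898]  nu=[-0.9108]  x^+=[-0.1530, -0.6087]  P^+=[0.1391 0.1256; 0.1256 0.7113]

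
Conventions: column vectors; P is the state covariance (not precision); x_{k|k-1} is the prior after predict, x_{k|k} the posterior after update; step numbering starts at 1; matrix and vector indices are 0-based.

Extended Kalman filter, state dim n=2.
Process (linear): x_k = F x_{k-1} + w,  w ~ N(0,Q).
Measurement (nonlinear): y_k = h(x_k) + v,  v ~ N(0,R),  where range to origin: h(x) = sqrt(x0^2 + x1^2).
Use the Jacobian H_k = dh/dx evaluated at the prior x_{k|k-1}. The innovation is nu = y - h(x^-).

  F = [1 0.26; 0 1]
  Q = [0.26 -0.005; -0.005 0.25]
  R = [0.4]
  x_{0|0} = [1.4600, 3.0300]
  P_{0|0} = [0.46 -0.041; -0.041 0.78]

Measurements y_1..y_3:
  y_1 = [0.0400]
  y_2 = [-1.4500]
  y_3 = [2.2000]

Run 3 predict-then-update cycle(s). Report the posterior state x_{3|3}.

step 1: x^-=[2.2478, 3.0300]  P^-=[0.7514 0.1568; 0.1568 1.0300]  H_jac=[0.5958 0.8031]  S=[1.4812]  K=[0.3873; 0.6216]  nu=[-3.7327]  x^+=[0.8022, 0.7098]  P^+=[0.5293 -0.1997; -0.1997 0.4578]
step 2: x^-=[0.9868, 0.7098]  P^-=[0.7163 -0.0857; -0.0857 0.7078]  H_jac=[0.8118 0.5840]  S=[1.0321]  K=[0.5149; 0.3330]  nu=[-2.6656]  x^+=[-0.3857, -0.1778]  P^+=[0.4427 -0.2627; -0.2627 0.5933]
step 3: x^-=[-0.4320, -0.1778]  P^-=[0.6062 -0.1135; -0.1135 0.8433]  H_jac=[-0.9247 -0.3807]  S=[0.9607]  K=[-0.5385; -0.2249]  nu=[1.7329]  x^+=[-1.3652, -0.5676]  P^+=[0.3276 -0.2298; -0.2298 0.7947]

x_post = [-1.3652, -0.5676]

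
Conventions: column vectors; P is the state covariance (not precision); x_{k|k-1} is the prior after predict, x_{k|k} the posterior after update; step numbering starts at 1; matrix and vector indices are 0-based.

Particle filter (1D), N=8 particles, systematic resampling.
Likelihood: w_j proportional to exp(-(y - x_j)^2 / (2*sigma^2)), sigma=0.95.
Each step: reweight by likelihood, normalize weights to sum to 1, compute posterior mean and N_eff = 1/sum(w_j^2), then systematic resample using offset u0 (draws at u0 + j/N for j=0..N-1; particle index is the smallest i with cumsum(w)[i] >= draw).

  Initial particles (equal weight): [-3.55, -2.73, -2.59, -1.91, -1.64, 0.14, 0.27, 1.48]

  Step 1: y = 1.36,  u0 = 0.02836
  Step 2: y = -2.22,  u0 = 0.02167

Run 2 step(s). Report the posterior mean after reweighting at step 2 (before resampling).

post_mean = 0.2103

step 1: w=[0.0000, 0.0000, 0.0001, 0.0014, 0.0035, 0.2239, 0.2644, 0.5067]  mean=0.8439  Neff=2.6541  idx=[5, 5, 6, 6, 7, 7, 7, 7]
step 2: w=[0.2894, 0.2894, 0.2041, 0.2041, 0.0032, 0.0032, 0.0032, 0.0032]  mean=0.2103  Neff=3.9852  idx=[0, 0, 0, 1, 1, 2, 2, 3]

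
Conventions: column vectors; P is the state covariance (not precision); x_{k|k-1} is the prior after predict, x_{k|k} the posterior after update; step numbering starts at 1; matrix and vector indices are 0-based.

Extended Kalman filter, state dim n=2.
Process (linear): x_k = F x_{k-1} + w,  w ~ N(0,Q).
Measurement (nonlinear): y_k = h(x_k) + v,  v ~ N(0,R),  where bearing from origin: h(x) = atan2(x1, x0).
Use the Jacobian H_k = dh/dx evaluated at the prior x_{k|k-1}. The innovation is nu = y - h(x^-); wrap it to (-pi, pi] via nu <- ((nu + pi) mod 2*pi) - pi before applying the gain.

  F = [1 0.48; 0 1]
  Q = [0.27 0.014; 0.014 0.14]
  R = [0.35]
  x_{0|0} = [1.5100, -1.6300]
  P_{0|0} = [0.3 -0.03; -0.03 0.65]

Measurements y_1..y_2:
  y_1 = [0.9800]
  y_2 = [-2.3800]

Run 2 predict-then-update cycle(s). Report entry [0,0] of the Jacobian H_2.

H_jac[0,0] = 0.1391

step 1: x^-=[0.7276, -1.6300]  P^-=[0.6910 0.2960; 0.2960 0.7900]  H_jac=[0.5116 0.2284]  S=[0.6412]  K=[0.6567; 0.5175]  nu=[2.1310]  x^+=[2.1270, -0.5272]  P^+=[0.4144 0.0781; 0.0781 0.6183]
step 2: x^-=[1.8740, -0.5272]  P^-=[0.9019 0.3889; 0.3889 0.7583]  H_jac=[0.1391 0.4945]  S=[0.6064]  K=[0.5240; 0.7076]  nu=[-2.1058]  x^+=[0.7705, -2.0172]  P^+=[0.7354 0.1640; 0.1640 0.4547]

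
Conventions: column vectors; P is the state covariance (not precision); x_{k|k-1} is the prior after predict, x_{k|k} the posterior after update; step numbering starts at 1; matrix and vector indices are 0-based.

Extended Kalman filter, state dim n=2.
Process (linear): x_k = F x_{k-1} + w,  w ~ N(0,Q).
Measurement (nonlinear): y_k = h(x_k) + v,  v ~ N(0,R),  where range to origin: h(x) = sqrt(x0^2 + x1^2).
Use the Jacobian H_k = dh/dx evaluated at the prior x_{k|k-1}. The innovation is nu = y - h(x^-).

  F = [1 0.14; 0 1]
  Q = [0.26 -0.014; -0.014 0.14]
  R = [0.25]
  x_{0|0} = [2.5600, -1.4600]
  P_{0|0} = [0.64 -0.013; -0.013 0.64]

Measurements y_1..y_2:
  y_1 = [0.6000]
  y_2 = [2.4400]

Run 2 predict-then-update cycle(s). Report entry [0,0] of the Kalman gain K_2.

step 1: x^-=[2.3556, -1.4600]  P^-=[0.9089 0.0626; 0.0626 0.7800]  H_jac=[0.8500 -0.5268]  S=[1.0671]  K=[0.6931; -0.3352]  nu=[-2.1714]  x^+=[0.8507, -0.7321]  P^+=[0.3963 0.3105; 0.3105 0.6601]
step 2: x^-=[0.7482, -0.7321]  P^-=[0.7562 0.3889; 0.3889 0.8001]  H_jac=[0.7147 -0.6994]  S=[0.6388]  K=[0.4202; -0.4408]  nu=[1.3932]  x^+=[1.3337, -1.3462]  P^+=[0.6434 0.5073; 0.5073 0.6760]

K[0,0] = 0.4202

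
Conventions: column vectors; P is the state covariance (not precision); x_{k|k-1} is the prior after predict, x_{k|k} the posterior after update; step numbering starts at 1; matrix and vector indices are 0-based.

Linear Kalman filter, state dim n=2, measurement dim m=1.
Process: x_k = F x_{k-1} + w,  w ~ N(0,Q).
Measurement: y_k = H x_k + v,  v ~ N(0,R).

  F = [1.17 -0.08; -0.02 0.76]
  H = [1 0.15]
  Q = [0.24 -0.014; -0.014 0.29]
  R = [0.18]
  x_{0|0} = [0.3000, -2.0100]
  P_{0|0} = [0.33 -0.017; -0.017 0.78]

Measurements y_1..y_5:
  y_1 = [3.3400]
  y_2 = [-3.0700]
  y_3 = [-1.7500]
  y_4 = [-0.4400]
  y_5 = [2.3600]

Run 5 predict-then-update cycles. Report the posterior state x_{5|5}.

step 1: x^-=[0.5118, -1.5336]  P^-=[0.6999 -0.0843; -0.0843 0.7412]  S=[0.8713]  K=[0.7888; 0.0309]  nu=[3.0582]  x^+=[2.9241, -1.4392]  P^+=[0.1578 -0.1055; -0.1055 0.7403]
step 2: x^-=[3.5363, -1.1523]  P^-=[0.4805 -0.1567; -0.1567 0.7209]  S=[0.6297]  K=[0.7257; -0.0771]  nu=[-6.4335]  x^+=[-1.1326, -0.6563]  P^+=[0.1488 -0.1214; -0.1214 0.7172]
step 3: x^-=[-1.2726, -0.4761]  P^-=[0.4711 -0.1693; -0.1693 0.7080]  S=[0.6162]  K=[0.7233; -0.1024]  nu=[-0.4059]  x^+=[-1.5662, -0.4346]  P^+=[0.1487 -0.1237; -0.1237 0.7015]
step 4: x^-=[-1.7977, -0.2990]  P^-=[0.4712 -0.1703; -0.1703 0.6990]  S=[0.6159]  K=[0.7237; -0.1062]  nu=[1.4026]  x^+=[-0.7827, -0.4480]  P^+=[0.1487 -0.1229; -0.1229 0.6921]
step 5: x^-=[-0.8800, -0.3248]  P^-=[0.4710 -0.1691; -0.1691 0.6935]  S=[0.6159]  K=[0.7236; -0.1056]  nu=[3.2887]  x^+=[1.4997, -0.6721]  P^+=[0.1485 -0.1220; -0.1220 0.6867]

x_post = [1.4997, -0.6721]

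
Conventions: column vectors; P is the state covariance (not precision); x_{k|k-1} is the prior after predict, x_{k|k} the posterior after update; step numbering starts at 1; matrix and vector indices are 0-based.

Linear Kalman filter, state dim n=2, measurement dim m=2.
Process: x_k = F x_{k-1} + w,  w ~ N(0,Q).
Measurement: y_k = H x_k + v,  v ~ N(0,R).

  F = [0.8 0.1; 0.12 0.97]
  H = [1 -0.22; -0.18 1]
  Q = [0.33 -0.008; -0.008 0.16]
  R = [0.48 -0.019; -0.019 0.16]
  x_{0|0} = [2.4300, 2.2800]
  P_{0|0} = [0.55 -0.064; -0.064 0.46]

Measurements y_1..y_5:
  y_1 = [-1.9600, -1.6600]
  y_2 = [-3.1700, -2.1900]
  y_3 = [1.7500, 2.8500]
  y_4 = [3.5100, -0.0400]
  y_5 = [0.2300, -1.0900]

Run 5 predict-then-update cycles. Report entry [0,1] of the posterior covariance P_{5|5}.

P_post[0,1] = 0.0458

step 1: x^-=[2.1720, 2.5032]  P^-=[0.6764 0.0390; 0.0390 0.5858]  S=[1.1676 -0.2291; -0.2291 0.7537]  K=[0.5853 0.0681; 0.0784 0.7918]  nu=[-3.5813, -3.7722]  x^+=[-0.1811, -0.7642]  P^+=[0.2911 0.0522; 0.0522 0.1346]
step 2: x^-=[-0.2213, -0.7630]  P^-=[0.5260 0.0741; 0.0741 0.3030]  S=[0.9881 -0.1033; -0.1033 0.4533]  K=[0.5236 0.0739; 0.0762 0.6562]  nu=[-3.1166, -1.4668]  x^+=[-1.9616, -1.9629]  P^+=[0.2607 0.0488; 0.0488 0.1123]
step 3: x^-=[-1.7655, -2.1394]  P^-=[0.5058 0.0664; 0.0664 0.2808]  S=[0.9701 -0.1028; -0.1028 0.4333]  K=[0.5131 0.0648; 0.0723 0.6377]  nu=[3.0449, 4.6716]  x^+=[0.0998, 1.0596]  P^+=[0.2553 0.0466; 0.0466 0.1090]
step 4: x^-=[0.1858, 1.0398]  P^-=[0.5020 0.0638; 0.0638 0.2771]  S=[0.9673 -0.1040; -0.1040 0.4304]  K=[0.5111 0.0618; 0.0711 0.6343]  nu=[3.5530, -1.0464]  x^+=[1.9369, 0.6288]  P^+=[0.2542 0.0459; 0.0459 0.1084]
step 5: x^-=[1.6124, 0.8423]  P^-=[0.5011 0.0631; 0.0631 0.2764]  S=[0.9667 -0.1044; -0.1044 0.4299]  K=[0.5106 0.0610; 0.0708 0.6337]  nu=[-1.1971, -1.6421]  x^+=[0.9010, -0.2830]  P^+=[0.2540 0.0458; 0.0458 0.1083]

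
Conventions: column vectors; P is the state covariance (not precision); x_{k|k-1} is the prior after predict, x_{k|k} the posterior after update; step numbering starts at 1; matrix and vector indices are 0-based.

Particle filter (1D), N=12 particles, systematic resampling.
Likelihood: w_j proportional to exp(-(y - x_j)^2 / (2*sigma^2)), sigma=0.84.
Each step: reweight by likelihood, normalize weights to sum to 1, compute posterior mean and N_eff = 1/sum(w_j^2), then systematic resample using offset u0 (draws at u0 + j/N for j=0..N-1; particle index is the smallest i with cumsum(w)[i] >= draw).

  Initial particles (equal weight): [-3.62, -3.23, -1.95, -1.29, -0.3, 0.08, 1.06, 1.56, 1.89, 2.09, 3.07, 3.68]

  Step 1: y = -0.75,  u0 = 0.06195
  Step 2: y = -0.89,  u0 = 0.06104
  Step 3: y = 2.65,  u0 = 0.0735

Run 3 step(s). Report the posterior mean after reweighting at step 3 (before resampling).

step 1: w=[0.0010, 0.0046, 0.1287, 0.2904, 0.3093, 0.2191, 0.0350, 0.0081, 0.0026, 0.0012, 0.0000, 0.0000]  mean=-0.6621  Neff=4.0671  idx=[2, 3, 3, 3, 3, 4, 4, 4, 4, 5, 5, 6]
step 2: w=[0.0547, 0.1083, 0.1083, 0.1083, 0.1083, 0.0948, 0.0948, 0.0948, 0.0948, 0.0623, 0.0623, 0.0082]  mean=-0.7608  Neff=10.6716  idx=[1, 1, 2, 3, 4, 4, 5, 6, 7, 8, 9, 10]
step 3: w=[0.0006, 0.0006, 0.0006, 0.0006, 0.0006, 0.0006, 0.0776, 0.0776, 0.0776, 0.0776, 0.3430, 0.3430]  mean=-0.0430  Neff=3.8557  idx=[6, 7, 9, 10, 10, 10, 10, 10, 11, 11, 11, 11]

post_mean = -0.0430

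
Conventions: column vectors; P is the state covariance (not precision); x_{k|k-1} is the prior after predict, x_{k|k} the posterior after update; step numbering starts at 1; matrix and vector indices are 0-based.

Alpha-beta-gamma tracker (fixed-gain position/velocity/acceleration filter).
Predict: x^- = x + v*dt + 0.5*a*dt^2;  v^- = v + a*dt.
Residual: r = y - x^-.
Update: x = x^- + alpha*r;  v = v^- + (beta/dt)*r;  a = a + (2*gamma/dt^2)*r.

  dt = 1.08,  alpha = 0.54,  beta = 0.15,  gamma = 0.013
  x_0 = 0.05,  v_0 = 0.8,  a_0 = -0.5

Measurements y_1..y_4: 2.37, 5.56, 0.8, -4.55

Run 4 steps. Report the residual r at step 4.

resid = -6.2589

step 1: x_pred=0.6224  r=1.7476  x^+=1.5661  v^+=0.5027  a^+=-0.4610
step 2: x_pred=1.8402  r=3.7198  x^+=3.8489  v^+=0.5214  a^+=-0.3781
step 3: x_pred=4.1915  r=-3.3915  x^+=2.3601  v^+=-0.3580  a^+=-0.4537
step 4: x_pred=1.7089  r=-6.2589  x^+=-1.6709  v^+=-1.7173  a^+=-0.5932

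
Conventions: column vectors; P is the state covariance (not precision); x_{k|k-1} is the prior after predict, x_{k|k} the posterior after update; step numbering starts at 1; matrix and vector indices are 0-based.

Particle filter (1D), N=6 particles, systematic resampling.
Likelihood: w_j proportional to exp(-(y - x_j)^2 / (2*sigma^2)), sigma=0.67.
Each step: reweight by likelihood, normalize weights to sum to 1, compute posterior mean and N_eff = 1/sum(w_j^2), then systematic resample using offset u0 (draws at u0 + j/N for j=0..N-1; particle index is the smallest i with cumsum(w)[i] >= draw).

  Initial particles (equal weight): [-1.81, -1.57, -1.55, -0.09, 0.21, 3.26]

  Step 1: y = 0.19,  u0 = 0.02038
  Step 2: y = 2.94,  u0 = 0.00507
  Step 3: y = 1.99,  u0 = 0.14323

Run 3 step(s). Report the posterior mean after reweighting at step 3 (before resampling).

step 1: w=[0.0058, 0.0159, 0.0172, 0.4597, 0.5014, 0.0000]  mean=0.0017  Neff=2.1587  idx=[1, 3, 3, 4, 4, 4]
step 2: w=[0.0000, 0.0443, 0.0443, 0.3038, 0.3038, 0.3038]  mean=0.1834  Neff=3.5615  idx=[1, 3, 3, 4, 4, 5]
step 3: w=[0.0522, 0.1896, 0.1896, 0.1896, 0.1896, 0.1896]  mean=0.1943  Neff=5.4827  idx=[1, 2, 3, 4, 4, 5]

post_mean = 0.1943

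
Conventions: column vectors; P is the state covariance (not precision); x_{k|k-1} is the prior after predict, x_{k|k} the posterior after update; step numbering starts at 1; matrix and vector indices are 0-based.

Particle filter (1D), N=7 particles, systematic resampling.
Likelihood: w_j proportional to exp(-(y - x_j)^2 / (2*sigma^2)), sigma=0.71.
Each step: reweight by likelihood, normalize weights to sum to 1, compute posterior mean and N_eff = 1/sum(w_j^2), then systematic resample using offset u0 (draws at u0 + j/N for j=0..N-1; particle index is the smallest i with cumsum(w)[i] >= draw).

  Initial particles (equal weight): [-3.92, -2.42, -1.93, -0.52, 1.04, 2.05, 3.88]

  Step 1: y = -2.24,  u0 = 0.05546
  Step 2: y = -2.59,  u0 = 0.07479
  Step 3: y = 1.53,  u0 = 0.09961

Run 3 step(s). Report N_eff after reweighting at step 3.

step 1: w=[0.0306, 0.4863, 0.4565, 0.0267, 0.0000, 0.0000, 0.0000]  mean=-2.1914  Neff=2.2398  idx=[1, 1, 1, 1, 2, 2, 2]
step 2: w=[0.1666, 0.1666, 0.1666, 0.1666, 0.1113, 0.1113, 0.1113]  mean=-2.2564  Neff=6.7523  idx=[0, 1, 2, 3, 3, 5, 6]
step 3: w=[0.0128, 0.0128, 0.0128, 0.0128, 0.0128, 0.4681, 0.4681]  mean=-1.9613  Neff=2.2779  idx=[5, 5, 5, 5, 6, 6, 6]

N_eff = 2.2779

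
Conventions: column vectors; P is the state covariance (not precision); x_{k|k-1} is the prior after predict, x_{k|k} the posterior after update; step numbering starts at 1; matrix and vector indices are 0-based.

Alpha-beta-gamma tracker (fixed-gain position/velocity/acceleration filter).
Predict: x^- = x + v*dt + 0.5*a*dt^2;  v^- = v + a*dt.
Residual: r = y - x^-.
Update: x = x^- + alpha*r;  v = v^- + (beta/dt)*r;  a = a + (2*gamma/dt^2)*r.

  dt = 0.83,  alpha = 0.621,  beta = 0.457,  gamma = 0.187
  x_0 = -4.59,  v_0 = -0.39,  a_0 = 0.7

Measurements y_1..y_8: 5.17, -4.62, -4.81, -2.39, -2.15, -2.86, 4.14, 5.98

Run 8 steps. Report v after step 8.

v_post = 10.7834

step 1: x_pred=-4.6726  r=9.8426  x^+=1.4397  v^+=5.6104  a^+=6.0435
step 2: x_pred=8.1779  r=-12.7979  x^+=0.2304  v^+=3.5799  a^+=-0.9044
step 3: x_pred=2.8902  r=-7.7002  x^+=-1.8916  v^+=-1.4105  a^+=-5.0848
step 4: x_pred=-4.8139  r=2.4239  x^+=-3.3086  v^+=-4.2964  a^+=-3.7689
step 5: x_pred=-8.1728  r=6.0228  x^+=-4.4327  v^+=-4.1084  a^+=-0.4992
step 6: x_pred=-8.0146  r=5.1546  x^+=-4.8136  v^+=-1.6846  a^+=2.2992
step 7: x_pred=-5.4198  r=9.5598  x^+=0.5168  v^+=5.4874  a^+=7.4892
step 8: x_pred=7.6510  r=-1.6710  x^+=6.6133  v^+=10.7834  a^+=6.5820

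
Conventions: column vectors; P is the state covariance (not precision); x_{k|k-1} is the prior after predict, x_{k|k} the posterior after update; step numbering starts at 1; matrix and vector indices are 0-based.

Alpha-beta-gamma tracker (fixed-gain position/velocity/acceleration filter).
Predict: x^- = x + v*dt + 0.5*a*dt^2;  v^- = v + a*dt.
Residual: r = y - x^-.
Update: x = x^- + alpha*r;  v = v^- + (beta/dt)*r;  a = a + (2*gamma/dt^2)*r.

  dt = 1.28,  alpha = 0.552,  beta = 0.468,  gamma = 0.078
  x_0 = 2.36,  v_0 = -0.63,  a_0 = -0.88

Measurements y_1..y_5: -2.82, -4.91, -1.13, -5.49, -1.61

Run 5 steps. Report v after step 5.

v_post = 1.5556

step 1: x_pred=0.8327  r=-3.6527  x^+=-1.1836  v^+=-3.0919  a^+=-1.2278
step 2: x_pred=-6.1471  r=1.2371  x^+=-5.4642  v^+=-4.2112  a^+=-1.1100
step 3: x_pred=-11.7638  r=10.6338  x^+=-5.8940  v^+=-1.7440  a^+=-0.0975
step 4: x_pred=-8.2062  r=2.7162  x^+=-6.7068  v^+=-0.8757  a^+=0.1611
step 5: x_pred=-7.6958  r=6.0858  x^+=-4.3364  v^+=1.5556  a^+=0.7406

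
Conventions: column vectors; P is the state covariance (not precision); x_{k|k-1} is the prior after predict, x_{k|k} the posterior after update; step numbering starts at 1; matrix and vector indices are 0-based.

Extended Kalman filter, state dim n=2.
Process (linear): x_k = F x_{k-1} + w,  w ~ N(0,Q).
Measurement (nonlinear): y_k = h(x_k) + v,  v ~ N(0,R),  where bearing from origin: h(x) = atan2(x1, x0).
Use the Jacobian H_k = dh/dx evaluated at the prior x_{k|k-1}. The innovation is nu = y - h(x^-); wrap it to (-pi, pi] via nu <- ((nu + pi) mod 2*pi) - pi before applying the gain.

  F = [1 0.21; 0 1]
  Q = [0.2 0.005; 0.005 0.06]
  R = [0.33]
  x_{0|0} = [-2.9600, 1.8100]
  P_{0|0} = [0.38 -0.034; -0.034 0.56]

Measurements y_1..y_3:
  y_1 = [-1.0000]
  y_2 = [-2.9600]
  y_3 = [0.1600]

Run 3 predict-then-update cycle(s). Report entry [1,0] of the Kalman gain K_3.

step 1: x^-=[-2.5799, 1.8100]  P^-=[0.5904 0.0886; 0.0886 0.6200]  H_jac=[-0.1822 -0.2598]  S=[0.3998]  K=[-0.3267; -0.4432]  nu=[2.7534]  x^+=[-3.4793, 0.5898]  P^+=[0.5477 0.0307; 0.0307 0.5415]
step 2: x^-=[-3.3555, 0.5898]  P^-=[0.7845 0.1494; 0.1494 0.6015]  H_jac=[-0.0508 -0.2891]  S=[0.3867]  K=[-0.2148; -0.4693]  nu=[0.3556]  x^+=[-3.4319, 0.4229]  P^+=[0.7667 0.1104; 0.1104 0.5163]
step 3: x^-=[-3.3431, 0.4229]  P^-=[1.0358 0.2239; 0.2239 0.5763]  H_jac=[-0.0372 -0.2944]  S=[0.3863]  K=[-0.2705; -0.4608]  nu=[-2.8558]  x^+=[-2.5706, 1.7389]  P^+=[1.0076 0.1757; 0.1757 0.4943]

K[1,0] = -0.4608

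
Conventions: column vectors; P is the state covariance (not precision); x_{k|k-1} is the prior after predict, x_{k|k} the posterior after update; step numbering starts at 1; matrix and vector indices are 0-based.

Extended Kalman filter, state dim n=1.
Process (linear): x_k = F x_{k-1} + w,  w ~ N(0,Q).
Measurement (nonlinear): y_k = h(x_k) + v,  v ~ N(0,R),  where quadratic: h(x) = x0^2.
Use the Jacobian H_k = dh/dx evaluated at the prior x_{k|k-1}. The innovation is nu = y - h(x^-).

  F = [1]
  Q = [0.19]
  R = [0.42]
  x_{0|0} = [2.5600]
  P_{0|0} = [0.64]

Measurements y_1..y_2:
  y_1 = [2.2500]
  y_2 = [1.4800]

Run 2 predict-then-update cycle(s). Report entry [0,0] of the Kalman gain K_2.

K[0,0] = 0.2464

step 1: x^-=[2.5600]  P^-=[0.8300]  H_jac=[5.1200]  S=[22.1780]  K=[0.1916]  nu=[-4.3036]  x^+=[1.7354]  P^+=[0.0157]
step 2: x^-=[1.7354]  P^-=[0.2057]  H_jac=[3.4707]  S=[2.8981]  K=[0.2464]  nu=[-1.5315]  x^+=[1.3581]  P^+=[0.0298]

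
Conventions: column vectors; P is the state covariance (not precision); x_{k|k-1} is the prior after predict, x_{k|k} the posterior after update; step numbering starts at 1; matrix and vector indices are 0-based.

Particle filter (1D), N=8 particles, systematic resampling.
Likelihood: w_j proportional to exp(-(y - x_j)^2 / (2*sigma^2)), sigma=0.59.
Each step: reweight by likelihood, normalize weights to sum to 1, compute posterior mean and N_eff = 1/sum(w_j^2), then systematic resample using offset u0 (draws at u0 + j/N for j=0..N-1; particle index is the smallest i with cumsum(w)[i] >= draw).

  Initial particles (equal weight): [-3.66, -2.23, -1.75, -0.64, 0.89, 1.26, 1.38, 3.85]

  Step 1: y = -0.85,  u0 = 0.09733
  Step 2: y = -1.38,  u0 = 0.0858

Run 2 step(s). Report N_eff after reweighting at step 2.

N_eff = 7.3801

step 1: w=[0.0000, 0.0487, 0.2347, 0.7050, 0.0097, 0.0013, 0.0006, 0.0000]  mean=-0.9595  Neff=1.8030  idx=[2, 2, 3, 3, 3, 3, 3, 3]
step 2: w=[0.1877, 0.1877, 0.1041, 0.1041, 0.1041, 0.1041, 0.1041, 0.1041]  mean=-1.0568  Neff=7.3801  idx=[0, 1, 1, 2, 4, 5, 6, 7]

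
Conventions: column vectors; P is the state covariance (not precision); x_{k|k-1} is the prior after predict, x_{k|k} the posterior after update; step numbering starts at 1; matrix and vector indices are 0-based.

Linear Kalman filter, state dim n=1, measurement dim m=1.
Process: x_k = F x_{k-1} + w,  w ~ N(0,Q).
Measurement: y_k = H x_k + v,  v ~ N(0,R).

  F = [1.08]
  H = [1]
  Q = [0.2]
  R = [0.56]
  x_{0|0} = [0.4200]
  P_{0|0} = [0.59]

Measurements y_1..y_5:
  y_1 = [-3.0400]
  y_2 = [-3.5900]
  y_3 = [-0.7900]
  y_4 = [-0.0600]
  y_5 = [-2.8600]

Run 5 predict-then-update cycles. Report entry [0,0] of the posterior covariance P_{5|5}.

step 1: x^-=[0.4536]  P^-=[0.8882]  S=[1.4482]  K=[0.6133]  nu=[-3.4936]  x^+=[-1.6890]  P^+=[0.3435]
step 2: x^-=[-1.8242]  P^-=[0.6006]  S=[1.1606]  K=[0.5175]  nu=[-1.7658]  x^+=[-2.7380]  P^+=[0.2898]
step 3: x^-=[-2.9570]  P^-=[0.5380]  S=[1.0980]  K=[0.4900]  nu=[2.1670]  x^+=[-1.8952]  P^+=[0.2744]
step 4: x^-=[-2.0468]  P^-=[0.5201]  S=[1.0801]  K=[0.4815]  nu=[1.9868]  x^+=[-1.0901]  P^+=[0.2696]
step 5: x^-=[-1.1774]  P^-=[0.5145]  S=[1.0745]  K=[0.4788]  nu=[-1.6826]  x^+=[-1.9831]  P^+=[0.2681]

P_post[0,0] = 0.2681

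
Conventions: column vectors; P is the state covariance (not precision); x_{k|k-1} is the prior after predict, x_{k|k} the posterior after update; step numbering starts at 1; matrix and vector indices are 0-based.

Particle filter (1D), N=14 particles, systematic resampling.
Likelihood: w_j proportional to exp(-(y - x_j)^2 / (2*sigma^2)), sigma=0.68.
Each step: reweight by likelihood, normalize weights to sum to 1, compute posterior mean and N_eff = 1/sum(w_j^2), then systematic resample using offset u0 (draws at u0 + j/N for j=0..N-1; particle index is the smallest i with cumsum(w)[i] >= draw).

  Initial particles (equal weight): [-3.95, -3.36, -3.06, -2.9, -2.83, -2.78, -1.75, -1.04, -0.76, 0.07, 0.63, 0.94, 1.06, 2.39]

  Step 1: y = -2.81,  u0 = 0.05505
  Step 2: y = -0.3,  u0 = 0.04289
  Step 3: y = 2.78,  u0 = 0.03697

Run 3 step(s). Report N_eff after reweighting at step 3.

step 1: w=[0.0469, 0.1378, 0.1786, 0.1895, 0.1910, 0.1909, 0.0567, 0.0065, 0.0020, 0.0000, 0.0000, 0.0000, 0.0000, 0.0000]  mean=-2.9233  Neff=6.0527  idx=[1, 1, 2, 2, 2, 3, 3, 4, 4, 4, 5, 5, 5, 6]
step 2: w=[0.0004, 0.0004, 0.0024, 0.0024, 0.0024, 0.0060, 0.0060, 0.0088, 0.0088, 0.0088, 0.0115, 0.0115, 0.0115, 0.9192]  mean=-1.8384  Neff=1.1826  idx=[9, 13, 13, 13, 13, 13, 13, 13, 13, 13, 13, 13, 13, 13]
step 3: w=[0.0000, 0.0769, 0.0769, 0.0769, 0.0769, 0.0769, 0.0769, 0.0769, 0.0769, 0.0769, 0.0769, 0.0769, 0.0769, 0.0769]  mean=-1.7500  Neff=13.0000  idx=[1, 2, 3, 4, 5, 6, 7, 7, 8, 9, 10, 11, 12, 13]

N_eff = 13.0000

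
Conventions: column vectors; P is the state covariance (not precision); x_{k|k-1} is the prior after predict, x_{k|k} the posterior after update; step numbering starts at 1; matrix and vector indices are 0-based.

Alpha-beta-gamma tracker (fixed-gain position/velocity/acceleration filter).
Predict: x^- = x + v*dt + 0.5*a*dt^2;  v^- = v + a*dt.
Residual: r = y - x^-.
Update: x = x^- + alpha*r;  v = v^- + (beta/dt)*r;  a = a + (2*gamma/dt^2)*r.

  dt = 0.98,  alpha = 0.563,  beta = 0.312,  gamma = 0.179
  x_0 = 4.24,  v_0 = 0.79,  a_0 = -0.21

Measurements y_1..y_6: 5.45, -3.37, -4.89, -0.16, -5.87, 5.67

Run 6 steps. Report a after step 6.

step 1: x_pred=4.9134  r=0.5366  x^+=5.2155  v^+=0.7550  a^+=-0.0100
step 2: x_pred=5.9507  r=-9.3207  x^+=0.7031  v^+=-2.2221  a^+=-3.4843
step 3: x_pred=-3.1477  r=-1.7423  x^+=-4.1286  v^+=-6.1914  a^+=-4.1338
step 4: x_pred=-12.1813  r=12.0213  x^+=-5.4133  v^+=-6.4154  a^+=0.3473
step 5: x_pred=-11.5336  r=5.6636  x^+=-8.3450  v^+=-4.2719  a^+=2.4584
step 6: x_pred=-11.3510  r=17.0210  x^+=-1.7682  v^+=3.5563  a^+=8.8032

a_post = 8.8032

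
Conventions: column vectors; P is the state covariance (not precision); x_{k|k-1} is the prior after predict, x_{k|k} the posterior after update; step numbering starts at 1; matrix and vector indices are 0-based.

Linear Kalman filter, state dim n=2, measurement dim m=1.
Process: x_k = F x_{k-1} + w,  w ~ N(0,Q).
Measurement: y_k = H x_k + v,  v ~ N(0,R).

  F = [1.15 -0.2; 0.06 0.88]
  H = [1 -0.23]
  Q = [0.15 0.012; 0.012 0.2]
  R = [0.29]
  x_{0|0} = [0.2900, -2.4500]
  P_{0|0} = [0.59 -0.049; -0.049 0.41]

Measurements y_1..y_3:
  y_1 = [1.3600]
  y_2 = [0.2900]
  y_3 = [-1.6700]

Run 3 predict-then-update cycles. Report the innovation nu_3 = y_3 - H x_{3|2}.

step 1: x^-=[0.8235, -2.1386]  P^-=[0.9692 -0.0685; -0.0685 0.5145]  S=[1.3179]  K=[0.7474; -0.1417]  nu=[0.0446]  x^+=[0.8568, -2.1449]  P^+=[0.2331 0.0711; 0.0711 0.4880]
step 2: x^-=[1.4144, -1.8361]  P^-=[0.4451 0.0133; 0.0133 0.5862]  S=[0.7599]  K=[0.5816; -0.1599]  nu=[-1.5467]  x^+=[0.5148, -1.5888]  P^+=[0.1880 0.0840; 0.0840 0.5668]
step 3: x^-=[0.9098, -1.3673]  P^-=[0.3826 0.0092; 0.0092 0.6485]  S=[0.7027]  K=[0.5415; -0.1991]  nu=[-2.8943]  x^+=[-0.6575, -0.7909]  P^+=[0.1766 0.0850; 0.0850 0.6206]

innov = [-2.8943]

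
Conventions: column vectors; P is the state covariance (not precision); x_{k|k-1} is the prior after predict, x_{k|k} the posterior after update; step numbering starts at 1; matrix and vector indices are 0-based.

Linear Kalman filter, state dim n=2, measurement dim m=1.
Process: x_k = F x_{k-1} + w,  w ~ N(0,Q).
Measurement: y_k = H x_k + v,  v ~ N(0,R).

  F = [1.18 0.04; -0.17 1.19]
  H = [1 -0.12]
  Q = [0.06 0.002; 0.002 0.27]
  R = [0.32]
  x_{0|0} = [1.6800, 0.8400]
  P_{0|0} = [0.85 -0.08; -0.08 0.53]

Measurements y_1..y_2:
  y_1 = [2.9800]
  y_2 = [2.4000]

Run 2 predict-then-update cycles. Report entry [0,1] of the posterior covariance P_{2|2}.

step 1: x^-=[2.0160, 0.7140]  P^-=[1.2368 -0.2551; -0.2551 1.0775]  S=[1.6336]  K=[0.7759; -0.2353]  nu=[1.0497]  x^+=[2.8304, 0.4670]  P^+=[0.2535 0.0431; 0.0431 0.9870]
step 2: x^-=[3.3586, 0.0746]  P^-=[0.4186 0.0584; 0.0584 1.6576]  S=[0.7484]  K=[0.5499; -0.1877]  nu=[-0.9496]  x^+=[2.8364, 0.2528]  P^+=[0.1923 0.1357; 0.1357 1.6312]

P_post[0,1] = 0.1357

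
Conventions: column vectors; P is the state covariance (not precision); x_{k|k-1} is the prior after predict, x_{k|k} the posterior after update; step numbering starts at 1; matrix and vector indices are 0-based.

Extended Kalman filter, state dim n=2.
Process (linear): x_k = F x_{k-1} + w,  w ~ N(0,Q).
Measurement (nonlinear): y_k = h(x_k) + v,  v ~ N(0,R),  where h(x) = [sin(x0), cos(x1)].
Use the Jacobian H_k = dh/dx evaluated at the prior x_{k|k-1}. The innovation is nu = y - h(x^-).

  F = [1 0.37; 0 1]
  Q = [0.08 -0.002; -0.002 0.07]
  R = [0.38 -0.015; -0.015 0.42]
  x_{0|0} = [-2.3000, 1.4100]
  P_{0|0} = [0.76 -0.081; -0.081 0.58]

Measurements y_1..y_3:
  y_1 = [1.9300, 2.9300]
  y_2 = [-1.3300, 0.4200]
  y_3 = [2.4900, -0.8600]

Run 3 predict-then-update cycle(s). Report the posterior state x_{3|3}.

step 1: x^-=[-1.7783, 1.4100]  P^-=[0.8595 0.1316; 0.1316 0.6500]  H_jac=[-0.2060 0.0000; 0.0000 -0.9871]  S=[0.4165 0.0118; 0.0118 1.0533]  K=[-0.4218 -0.1186; -0.0479 -0.6086]  nu=[2.9085, 2.7699]  x^+=[-3.3337, -0.4151]  P^+=[0.7694 0.0441; 0.0441 0.2582]
step 2: x^-=[-3.4872, -0.4151]  P^-=[0.9173 0.1376; 0.1376 0.3282]  H_jac=[-0.9409 0.0000; 0.0000 0.4033]  S=[1.1920 -0.0672; -0.0672 0.4734]  K=[-0.7232 0.0145; -0.0936 0.2663]  nu=[-1.6688, -0.4951]  x^+=[-2.2875, -0.3907]  P^+=[0.2923 0.0420; 0.0420 0.2809]
step 3: x^-=[-2.4321, -0.3907]  P^-=[0.4419 0.1440; 0.1440 0.3509]  H_jac=[-0.7587 0.0000; 0.0000 0.3809]  S=[0.6344 -0.0566; -0.0566 0.4709]  K=[-0.5237 0.0535; -0.1485 0.2659]  nu=[3.1414, -1.7846]  x^+=[-4.1728, -1.3317]  P^+=[0.2634 0.0796; 0.0796 0.2991]

x_post = [-4.1728, -1.3317]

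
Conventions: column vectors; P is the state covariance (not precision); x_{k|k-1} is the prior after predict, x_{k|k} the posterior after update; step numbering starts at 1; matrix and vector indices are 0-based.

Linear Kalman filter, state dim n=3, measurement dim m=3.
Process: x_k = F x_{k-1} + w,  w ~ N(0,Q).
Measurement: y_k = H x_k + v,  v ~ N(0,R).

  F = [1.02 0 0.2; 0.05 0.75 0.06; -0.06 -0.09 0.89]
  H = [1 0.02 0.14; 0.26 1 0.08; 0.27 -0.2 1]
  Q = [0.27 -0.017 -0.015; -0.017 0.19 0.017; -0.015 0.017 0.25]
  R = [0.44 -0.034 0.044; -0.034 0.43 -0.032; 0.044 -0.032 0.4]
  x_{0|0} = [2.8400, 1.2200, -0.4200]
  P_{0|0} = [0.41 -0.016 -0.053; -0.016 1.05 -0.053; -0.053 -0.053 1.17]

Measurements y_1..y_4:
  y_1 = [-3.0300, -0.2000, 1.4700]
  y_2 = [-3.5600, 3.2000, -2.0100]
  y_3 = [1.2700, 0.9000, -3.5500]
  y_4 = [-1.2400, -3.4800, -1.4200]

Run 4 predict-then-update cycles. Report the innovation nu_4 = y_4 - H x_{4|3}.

innov = [-0.3665, -3.9526, 0.5477]

step 1: x^-=[2.8128, 1.0318, -0.6540]  P^-=[0.7217 -0.0060 0.1231; -0.0060 0.7796 -0.0291; 0.1231 -0.0291 1.2007]  S=[1.2197 0.1869 0.5330; 0.1869 1.2634 -0.0365; 0.5330 -0.0365 1.7633]  K=[0.5950 0.0636 0.0025; -0.0575 0.6203 -0.0756; -0.1009 0.1145 0.7360]  nu=[-5.7719, -1.9108, 1.5709]  x^+=[-0.7389, 0.0594, 0.8657]  P^+=[0.2692 -0.0582 -0.0592; -0.0582 0.2846 0.0200; -0.0592 0.0200 0.3063]
step 2: x^-=[-0.5805, 0.0595, 0.8095]  P^-=[0.5382 -0.0453 -0.0250; -0.0453 0.3490 0.0270; -0.0250 0.0270 0.4984]  S=[0.9794 0.0738 0.2403; 0.0738 0.7982 -0.0145; 0.2403 -0.0145 0.9321]  K=[0.5398 0.0661 0.0006; -0.0586 0.4298 -0.0372; -0.0952 0.0944 0.5476]  nu=[-3.0940, 3.2267, -2.6508]  x^+=[-2.0393, 1.7264, -0.0429]  P^+=[0.2438 -0.0491 -0.0538; -0.0491 0.1990 0.0218; -0.0538 0.0218 0.2307]
step 3: x^-=[-2.0886, 1.1902, -0.0712]  P^-=[0.5110 -0.0399 -0.0329; -0.0399 0.3014 0.0298; -0.0329 0.0298 0.4370]  S=[0.9490 0.0701 0.2153; 0.0701 0.7514 -0.0100; 0.2153 -0.0100 0.8609]  K=[0.5274 0.0710 0.0002; -0.0537 0.3951 -0.0298; -0.0930 0.0904 0.5146]  nu=[3.3448, 0.2585, -2.6768]  x^+=[-0.3067, 1.1927, -1.7366]  P^+=[0.2379 -0.0451 -0.0522; -0.0451 0.1826 0.0218; -0.0522 0.0218 0.2173]
step 4: x^-=[-0.6602, 0.7750, -1.6345]  P^-=[0.5049 -0.0372 -0.0339; -0.0372 0.2924 0.0301; -0.0339 0.0301 0.4261]  S=[0.9425 0.0708 0.2106; 0.0708 0.7433 -0.0090; 0.2106 -0.0090 0.8483]  K=[0.5243 0.0730 0.0001; -0.0516 0.3881 -0.0284; -0.0923 0.0894 0.5083]  nu=[-0.3665, -3.9526, 0.5477]  x^+=[-1.1407, -0.7559, -1.6756]  P^+=[0.2364 -0.0438 -0.0518; -0.0438 0.1792 0.0216; -0.0518 0.0216 0.2147]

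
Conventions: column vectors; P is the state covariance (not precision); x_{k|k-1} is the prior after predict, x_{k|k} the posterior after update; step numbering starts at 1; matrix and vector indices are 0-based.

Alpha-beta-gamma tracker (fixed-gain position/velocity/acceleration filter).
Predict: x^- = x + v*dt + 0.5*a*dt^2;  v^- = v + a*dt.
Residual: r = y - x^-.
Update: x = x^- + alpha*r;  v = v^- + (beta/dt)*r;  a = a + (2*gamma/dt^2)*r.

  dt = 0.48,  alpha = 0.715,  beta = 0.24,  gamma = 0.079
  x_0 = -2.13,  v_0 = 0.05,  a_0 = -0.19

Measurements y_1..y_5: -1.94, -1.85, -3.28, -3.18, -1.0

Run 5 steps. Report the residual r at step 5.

step 1: x_pred=-2.1279  r=0.1879  x^+=-1.9935  v^+=0.0527  a^+=-0.0612
step 2: x_pred=-1.9753  r=0.1253  x^+=-1.8857  v^+=0.0860  a^+=0.0248
step 3: x_pred=-1.8416  r=-1.4384  x^+=-2.8700  v^+=-0.6213  a^+=-0.9617
step 4: x_pred=-3.2791  r=0.0991  x^+=-3.2082  v^+=-1.0334  a^+=-0.8937
step 5: x_pred=-3.8072  r=2.8072  x^+=-1.8001  v^+=-0.0588  a^+=1.0313

resid = 2.8072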